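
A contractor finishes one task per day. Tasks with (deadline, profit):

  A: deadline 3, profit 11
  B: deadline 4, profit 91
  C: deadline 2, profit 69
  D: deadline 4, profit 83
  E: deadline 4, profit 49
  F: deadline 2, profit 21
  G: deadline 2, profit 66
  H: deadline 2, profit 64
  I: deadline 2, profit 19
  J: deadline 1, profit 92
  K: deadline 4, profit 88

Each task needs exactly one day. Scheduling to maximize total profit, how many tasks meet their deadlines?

Sort by profit descending; place each in the latest free slot ≤ its deadline.
By profit: J(d1,92), B(d4,91), K(d4,88), D(d4,83), C(d2,69), G(d2,66), H(d2,64), E(d4,49), F(d2,21), I(d2,19), A(d3,11)
J→slot 1; B→slot 4; K→slot 3; D→slot 2; C skipped; G skipped; H skipped; E skipped; F skipped; I skipped; A skipped.
4 of 11 scheduled.

4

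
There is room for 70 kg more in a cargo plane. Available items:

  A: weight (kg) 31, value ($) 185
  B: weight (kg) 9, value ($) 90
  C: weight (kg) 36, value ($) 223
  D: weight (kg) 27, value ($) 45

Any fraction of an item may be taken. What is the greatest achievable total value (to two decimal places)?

462.19

Sort by value per unit weight and fill in that order.
Ratios (sorted): B 10.00, C 6.19, A 5.97, D 1.67
take B (9 @ 90); take C (36 @ 223); take 25/31 of A → 149.19. Capacity used 70/70.
Total value = 462.19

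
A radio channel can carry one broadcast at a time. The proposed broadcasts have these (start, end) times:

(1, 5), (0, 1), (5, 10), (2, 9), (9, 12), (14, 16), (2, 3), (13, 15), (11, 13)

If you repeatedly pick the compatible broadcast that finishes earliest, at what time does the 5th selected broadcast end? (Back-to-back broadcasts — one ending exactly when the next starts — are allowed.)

15

By end time: (0,1), (2,3), (1,5), (2,9), (5,10), (9,12), (11,13), (13,15), (14,16).
Pick (0,1); next start ≥ 1 → (2,3); next start ≥ 3 → (5,10); next start ≥ 10 → (11,13); next start ≥ 13 → (13,15).
Selected: (0,1) (2,3) (5,10) (11,13) (13,15)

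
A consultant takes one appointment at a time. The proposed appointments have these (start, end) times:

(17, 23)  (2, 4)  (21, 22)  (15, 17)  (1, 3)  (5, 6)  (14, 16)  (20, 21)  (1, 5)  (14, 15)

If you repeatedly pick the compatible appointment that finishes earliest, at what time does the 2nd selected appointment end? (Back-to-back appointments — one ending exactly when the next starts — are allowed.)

6

Sorted by end: (1,3)  (2,4)  (1,5)  (5,6)  (14,15)  (14,16)  (15,17)  (20,21)  (21,22)  (17,23)
take (1,3); skip (2,4); skip (1,5); take (5,6); take (14,15); take (15,17); take (20,21); take (21,22).
Selected: (1,3) (5,6) (14,15) (15,17) (20,21) (21,22)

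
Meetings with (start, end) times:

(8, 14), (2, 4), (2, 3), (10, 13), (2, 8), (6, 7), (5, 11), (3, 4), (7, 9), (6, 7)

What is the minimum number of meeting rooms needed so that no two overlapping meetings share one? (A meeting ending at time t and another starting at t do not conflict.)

The answer is the maximum number of intervals overlapping at any instant.
starts: [2, 2, 2, 3, 5, 6, 6, 7, 8, 10]
ends:   [3, 4, 4, 7, 7, 8, 9, 11, 13, 14]
s2→1 s2→2 s2→3 e3→2 s3→3 e4→2 e4→1 s5→2 s6→3 s6→4  — peak 4.

4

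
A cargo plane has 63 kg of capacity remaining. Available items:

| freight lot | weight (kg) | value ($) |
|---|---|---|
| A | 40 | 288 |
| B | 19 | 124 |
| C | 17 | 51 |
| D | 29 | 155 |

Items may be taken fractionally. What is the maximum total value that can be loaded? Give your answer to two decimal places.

Sort by value per unit weight and fill in that order.
Order: A (288/40=7.20) > B (124/19=6.53) > D (155/29=5.34) > C (51/17=3.00)
Fill: take A (40 @ 288) → take B (19 @ 124) → take 4/29 of D → 21.38; 63/63 used.
Total value = 433.38

433.38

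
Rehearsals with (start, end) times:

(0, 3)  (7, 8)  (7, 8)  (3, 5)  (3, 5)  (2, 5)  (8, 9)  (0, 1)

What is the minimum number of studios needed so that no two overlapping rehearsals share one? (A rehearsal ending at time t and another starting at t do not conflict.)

Count concurrent intervals with a sweep; the peak is the room count.
starts: [0, 0, 2, 3, 3, 7, 7, 8]
ends:   [1, 3, 5, 5, 5, 8, 8, 9]
s0→1 s0→2 e1→1 s2→2 e3→1 s3→2 s3→3  — peak 3.

3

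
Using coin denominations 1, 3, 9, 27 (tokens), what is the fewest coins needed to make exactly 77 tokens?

7

Greedy: take as many of the largest coin as possible, then repeat with the remainder.
77 − 2×27→23 − 2×9→5 − 1×3→2 − 2×1→0
Total coins = 2 + 2 + 1 + 2 = 7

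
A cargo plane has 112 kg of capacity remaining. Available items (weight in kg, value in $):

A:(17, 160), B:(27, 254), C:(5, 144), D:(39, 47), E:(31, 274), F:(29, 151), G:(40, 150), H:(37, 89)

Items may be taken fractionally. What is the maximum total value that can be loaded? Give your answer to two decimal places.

994.25

Ratios (sorted): C 28.80, A 9.41, B 9.41, E 8.84, F 5.21, G 3.75, H 2.41, D 1.21
take C (5 @ 144); take A (17 @ 160); take B (27 @ 254); take E (31 @ 274); take F (29 @ 151); take 3/40 of G → 11.25. Capacity used 112/112.
Total value = 994.25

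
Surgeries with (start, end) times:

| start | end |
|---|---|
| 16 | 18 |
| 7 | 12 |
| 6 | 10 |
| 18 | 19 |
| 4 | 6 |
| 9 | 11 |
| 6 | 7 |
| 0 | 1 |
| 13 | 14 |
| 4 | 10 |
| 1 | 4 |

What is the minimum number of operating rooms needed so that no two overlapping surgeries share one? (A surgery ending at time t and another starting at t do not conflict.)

4

Count concurrent intervals with a sweep; the peak is the room count.
starts: [0, 1, 4, 4, 6, 6, 7, 9, 13, 16, 18]
ends:   [1, 4, 6, 7, 10, 10, 11, 12, 14, 18, 19]
s0→1 e1→0 s1→1 e4→0 s4→1 s4→2 e6→1 s6→2 s6→3 e7→2 s7→3 s9→4  — peak 4.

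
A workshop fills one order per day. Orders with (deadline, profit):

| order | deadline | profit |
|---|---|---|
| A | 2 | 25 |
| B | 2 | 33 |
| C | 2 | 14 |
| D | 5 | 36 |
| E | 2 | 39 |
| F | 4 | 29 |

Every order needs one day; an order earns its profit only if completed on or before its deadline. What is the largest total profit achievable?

By profit: E(d2,39), D(d5,36), B(d2,33), F(d4,29), A(d2,25), C(d2,14)
E→slot 2; D→slot 5; B→slot 1; F→slot 4; A skipped; C skipped.
Profit = 33 + 39 + 29 + 36 = 137

137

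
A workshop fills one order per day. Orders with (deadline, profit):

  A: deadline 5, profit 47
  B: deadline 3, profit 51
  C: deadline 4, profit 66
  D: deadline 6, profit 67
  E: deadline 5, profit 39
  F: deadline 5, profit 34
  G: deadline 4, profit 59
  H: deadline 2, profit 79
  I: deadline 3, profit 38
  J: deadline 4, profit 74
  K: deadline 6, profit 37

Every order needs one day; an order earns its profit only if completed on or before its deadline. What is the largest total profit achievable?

Sort by profit descending; place each in the latest free slot ≤ its deadline.
By profit: H(d2,79), J(d4,74), D(d6,67), C(d4,66), G(d4,59), B(d3,51), A(d5,47), E(d5,39), I(d3,38), K(d6,37), F(d5,34)
H→slot 2; J→slot 4; D→slot 6; C→slot 3; G→slot 1; B skipped; A→slot 5; E skipped; I skipped; K skipped; F skipped.
Profit = 59 + 79 + 66 + 74 + 47 + 67 = 392

392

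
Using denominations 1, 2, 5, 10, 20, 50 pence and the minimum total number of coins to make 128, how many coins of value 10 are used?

0

Greedy: take as many of the largest coin as possible, then repeat with the remainder.
128 = 2×50 + 1×20 + 1×5 + 1×2 + 1×1
Count of 10: 0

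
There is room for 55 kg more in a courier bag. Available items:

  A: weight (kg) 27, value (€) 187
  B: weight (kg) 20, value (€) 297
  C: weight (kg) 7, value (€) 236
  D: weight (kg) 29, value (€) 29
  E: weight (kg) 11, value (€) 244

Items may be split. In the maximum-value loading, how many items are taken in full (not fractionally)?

Greedy by value/weight ratio, highest first.
Ratios (sorted): C 33.71, E 22.18, B 14.85, A 6.93, D 1.00
take C (7 @ 236); take E (11 @ 244); take B (20 @ 297); take 17/27 of A → 117.74. Capacity used 55/55.
3 item(s) taken whole; one partial (take 17/27 of A).

3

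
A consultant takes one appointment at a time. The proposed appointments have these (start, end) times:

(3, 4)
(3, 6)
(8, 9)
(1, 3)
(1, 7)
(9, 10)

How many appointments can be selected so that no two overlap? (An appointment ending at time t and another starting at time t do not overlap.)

4

Sort by end time and greedily take each interval whose start is ≥ the last chosen end.
Sorted by end: (1,3)  (3,4)  (3,6)  (1,7)  (8,9)  (9,10)
take (1,3); take (3,4); skip (3,6); skip (1,7); take (8,9); take (9,10).
Selected 4 appointments.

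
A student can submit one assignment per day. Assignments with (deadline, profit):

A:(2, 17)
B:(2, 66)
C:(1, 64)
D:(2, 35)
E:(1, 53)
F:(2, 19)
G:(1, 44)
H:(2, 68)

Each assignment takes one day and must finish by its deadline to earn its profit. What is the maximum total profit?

134

Sort by profit descending; place each in the latest free slot ≤ its deadline.
By profit: H(d2,68), B(d2,66), C(d1,64), E(d1,53), G(d1,44), D(d2,35), F(d2,19), A(d2,17)
H→slot 2; B→slot 1; C skipped; E skipped; G skipped; D skipped; F skipped; A skipped.
Profit = 66 + 68 = 134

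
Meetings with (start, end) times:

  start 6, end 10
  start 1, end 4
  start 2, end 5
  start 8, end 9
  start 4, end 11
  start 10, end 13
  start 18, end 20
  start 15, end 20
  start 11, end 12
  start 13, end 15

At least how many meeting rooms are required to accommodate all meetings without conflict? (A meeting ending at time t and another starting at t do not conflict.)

Count concurrent intervals with a sweep; the peak is the room count.
starts: [1, 2, 4, 6, 8, 10, 11, 13, 15, 18]
ends:   [4, 5, 9, 10, 11, 12, 13, 15, 20, 20]
s1→1 s2→2 e4→1 s4→2 e5→1 s6→2 s8→3  — peak 3.

3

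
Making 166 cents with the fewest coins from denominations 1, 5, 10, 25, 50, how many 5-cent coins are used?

1

166 − 3×50→16 − 1×10→6 − 1×5→1 − 1×1→0
Count of 5: 1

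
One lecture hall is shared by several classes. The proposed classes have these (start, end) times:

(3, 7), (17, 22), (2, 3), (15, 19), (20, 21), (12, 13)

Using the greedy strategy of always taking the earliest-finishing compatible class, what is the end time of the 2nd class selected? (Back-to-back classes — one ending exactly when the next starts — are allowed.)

7

By end time: (2,3), (3,7), (12,13), (15,19), (20,21), (17,22).
Pick (2,3); next start ≥ 3 → (3,7); next start ≥ 7 → (12,13); next start ≥ 13 → (15,19); next start ≥ 19 → (20,21).
Selected: (2,3) (3,7) (12,13) (15,19) (20,21)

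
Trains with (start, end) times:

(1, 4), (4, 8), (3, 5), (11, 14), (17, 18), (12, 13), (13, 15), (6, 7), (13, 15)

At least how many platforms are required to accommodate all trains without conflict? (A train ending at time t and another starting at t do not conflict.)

starts: [1, 3, 4, 6, 11, 12, 13, 13, 17]
ends:   [4, 5, 7, 8, 13, 14, 15, 15, 18]
s1→1 s3→2 e4→1 s4→2 e5→1 s6→2 e7→1 e8→0 s11→1 s12→2 e13→1 s13→2 s13→3  — peak 3.

3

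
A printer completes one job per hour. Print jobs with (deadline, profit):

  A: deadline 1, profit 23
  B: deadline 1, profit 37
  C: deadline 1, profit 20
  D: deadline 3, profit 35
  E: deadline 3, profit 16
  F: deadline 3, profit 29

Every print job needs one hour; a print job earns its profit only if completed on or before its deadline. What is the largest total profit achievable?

Profit order: B=37 D=35 F=29 A=23 C=20 E=16
Assign: B→slot 1, D→slot 3, F→slot 2, A skipped, C skipped, E skipped.
Slots: [1:B] [2:F] [3:D]
Profit = 37 + 29 + 35 = 101

101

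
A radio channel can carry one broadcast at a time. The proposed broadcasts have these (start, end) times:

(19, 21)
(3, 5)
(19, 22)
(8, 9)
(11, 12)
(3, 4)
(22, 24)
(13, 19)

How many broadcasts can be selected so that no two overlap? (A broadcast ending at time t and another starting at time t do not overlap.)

6

Sorted by end: (3,4)  (3,5)  (8,9)  (11,12)  (13,19)  (19,21)  (19,22)  (22,24)
take (3,4); skip (3,5); take (8,9); take (11,12); take (13,19); take (19,21); take (22,24).
Selected 6 broadcasts.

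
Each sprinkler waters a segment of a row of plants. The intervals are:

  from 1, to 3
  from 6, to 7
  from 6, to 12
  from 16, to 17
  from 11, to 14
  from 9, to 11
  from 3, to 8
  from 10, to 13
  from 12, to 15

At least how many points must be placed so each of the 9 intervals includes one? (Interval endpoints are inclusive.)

Sorted: [1,3] [6,7] [3,8] [9,11] [6,12] [10,13] [11,14] [12,15] [16,17]
{[1,3]} hit by 3; {[6,7],[3,8]} hit by 7; {[9,11],[6,12],[10,13],[11,14]} hit by 11; {[12,15]} hit by 15; {[16,17]} hit by 17.
Points: 3, 7, 11, 15, 17 (5 total).

5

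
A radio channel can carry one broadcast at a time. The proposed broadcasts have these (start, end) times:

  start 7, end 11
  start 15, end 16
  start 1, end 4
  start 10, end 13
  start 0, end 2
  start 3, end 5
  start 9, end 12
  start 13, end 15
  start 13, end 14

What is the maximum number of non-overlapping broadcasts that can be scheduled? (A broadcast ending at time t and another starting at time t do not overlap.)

5

Order by finish time; keep every interval that doesn't clash with the previous kept one.
By end time: (0,2), (1,4), (3,5), (7,11), (9,12), (10,13), (13,14), (13,15), (15,16).
Pick (0,2); next start ≥ 2 → (3,5); next start ≥ 5 → (7,11); next start ≥ 11 → (13,14); next start ≥ 14 → (15,16).
Selected 5 broadcasts.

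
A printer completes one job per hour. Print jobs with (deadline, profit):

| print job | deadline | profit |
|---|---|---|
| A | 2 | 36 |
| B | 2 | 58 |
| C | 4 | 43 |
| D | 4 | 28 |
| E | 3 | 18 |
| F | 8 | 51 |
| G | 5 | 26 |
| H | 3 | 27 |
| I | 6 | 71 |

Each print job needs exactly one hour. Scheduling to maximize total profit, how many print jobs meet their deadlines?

Profit order: I=71 B=58 F=51 C=43 A=36 D=28 H=27 G=26 E=18
Assign: I→slot 6, B→slot 2, F→slot 8, C→slot 4, A→slot 1, D→slot 3, H skipped, G→slot 5, E skipped.
Slots: [1:A] [2:B] [3:D] [4:C] [5:G] [6:I] [8:F]
7 of 9 scheduled.

7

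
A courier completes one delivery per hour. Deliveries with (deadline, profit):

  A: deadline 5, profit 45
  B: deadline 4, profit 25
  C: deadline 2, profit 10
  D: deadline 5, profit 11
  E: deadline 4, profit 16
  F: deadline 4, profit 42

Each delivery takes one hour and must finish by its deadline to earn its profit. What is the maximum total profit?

Sort by profit descending; place each in the latest free slot ≤ its deadline.
Profit order: A=45 F=42 B=25 E=16 D=11 C=10
Assign: A→slot 5, F→slot 4, B→slot 3, E→slot 2, D→slot 1, C skipped.
Slots: [1:D] [2:E] [3:B] [4:F] [5:A]
Profit = 11 + 16 + 25 + 42 + 45 = 139

139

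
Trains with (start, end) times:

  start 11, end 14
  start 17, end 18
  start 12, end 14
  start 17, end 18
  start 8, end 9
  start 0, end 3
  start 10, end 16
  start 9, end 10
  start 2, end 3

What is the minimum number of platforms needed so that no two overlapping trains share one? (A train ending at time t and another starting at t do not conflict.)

3

The answer is the maximum number of intervals overlapping at any instant.
Events (time:±→running): 0:+→1 2:+→2 3:-→1 3:-→0 8:+→1 9:-→0 9:+→1 10:-→0 10:+→1 11:+→2 12:+→3 … peak 3.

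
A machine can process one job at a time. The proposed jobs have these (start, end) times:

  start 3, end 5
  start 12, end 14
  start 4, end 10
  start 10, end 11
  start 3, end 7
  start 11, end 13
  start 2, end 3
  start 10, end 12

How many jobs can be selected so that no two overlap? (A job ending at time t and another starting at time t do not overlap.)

4

Sorted by end: (2,3)  (3,5)  (3,7)  (4,10)  (10,11)  (10,12)  (11,13)  (12,14)
take (2,3); take (3,5); skip (4,10); take (10,11); take (11,13).
Selected 4 jobs.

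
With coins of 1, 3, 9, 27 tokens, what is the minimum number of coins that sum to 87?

5

87 − 3×27→6 − 2×3→0
Total coins = 3 + 2 = 5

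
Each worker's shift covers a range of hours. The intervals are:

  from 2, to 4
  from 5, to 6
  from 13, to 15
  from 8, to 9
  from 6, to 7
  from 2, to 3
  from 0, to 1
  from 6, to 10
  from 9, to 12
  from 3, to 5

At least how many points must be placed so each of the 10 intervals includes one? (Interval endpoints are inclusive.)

Sorted: [0,1] [2,3] [2,4] [3,5] [5,6] [6,7] [8,9] [6,10] [9,12] [13,15]
{[0,1]} hit by 1; {[2,3],[2,4],[3,5]} hit by 3; {[5,6],[6,7]} hit by 6; {[8,9],[6,10],[9,12]} hit by 9; {[13,15]} hit by 15.
Points: 1, 3, 6, 9, 15 (5 total).

5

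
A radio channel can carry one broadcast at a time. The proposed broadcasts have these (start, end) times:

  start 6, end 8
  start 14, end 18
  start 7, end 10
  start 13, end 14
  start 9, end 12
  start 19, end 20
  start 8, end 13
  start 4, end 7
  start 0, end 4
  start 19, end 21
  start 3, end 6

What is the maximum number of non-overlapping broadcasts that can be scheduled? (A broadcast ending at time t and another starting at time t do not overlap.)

6

Greedy by earliest finish: after sorting by end time, pick each interval compatible with the last pick.
Sorted by end: (0,4)  (3,6)  (4,7)  (6,8)  (7,10)  (9,12)  (8,13)  (13,14)  (14,18)  (19,20)  (19,21)
take (0,4); take (4,7); take (7,10); skip (9,12); skip (8,13); take (13,14); take (14,18); take (19,20); skip (19,21).
Selected 6 broadcasts.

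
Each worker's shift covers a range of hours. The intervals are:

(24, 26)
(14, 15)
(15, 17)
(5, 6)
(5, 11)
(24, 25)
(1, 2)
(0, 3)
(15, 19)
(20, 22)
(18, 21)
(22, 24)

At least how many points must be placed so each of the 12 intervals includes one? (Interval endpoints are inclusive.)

5

Sort by right endpoint; whenever an interval is uncovered, place a point at its right end.
Sorted: [1,2] [0,3] [5,6] [5,11] [14,15] [15,17] [15,19] [18,21] [20,22] [22,24] [24,25] [24,26]
{[1,2],[0,3]} hit by 2; {[5,6],[5,11]} hit by 6; {[14,15],[15,17],[15,19]} hit by 15; {[18,21],[20,22]} hit by 21; {[22,24],[24,25],[24,26]} hit by 24.
Points: 2, 6, 15, 21, 24 (5 total).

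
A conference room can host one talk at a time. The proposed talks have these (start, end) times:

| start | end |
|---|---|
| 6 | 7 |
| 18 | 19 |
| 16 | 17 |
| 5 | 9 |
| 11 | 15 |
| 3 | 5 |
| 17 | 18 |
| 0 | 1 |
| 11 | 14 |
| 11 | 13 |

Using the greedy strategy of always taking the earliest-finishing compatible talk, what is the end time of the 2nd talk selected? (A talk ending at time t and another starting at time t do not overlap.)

5

Sort by end time and greedily take each interval whose start is ≥ the last chosen end.
By end time: (0,1), (3,5), (6,7), (5,9), (11,13), (11,14), (11,15), (16,17), (17,18), (18,19).
Pick (0,1); next start ≥ 1 → (3,5); next start ≥ 5 → (6,7); next start ≥ 7 → (11,13); next start ≥ 13 → (16,17); next start ≥ 17 → (17,18); next start ≥ 18 → (18,19).
Selected: (0,1) (3,5) (6,7) (11,13) (16,17) (17,18) (18,19)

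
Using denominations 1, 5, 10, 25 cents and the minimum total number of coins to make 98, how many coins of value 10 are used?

Use the largest denomination that fits, subtract, and repeat.
98 − 3×25→23 − 2×10→3 − 3×1→0
Count of 10: 2

2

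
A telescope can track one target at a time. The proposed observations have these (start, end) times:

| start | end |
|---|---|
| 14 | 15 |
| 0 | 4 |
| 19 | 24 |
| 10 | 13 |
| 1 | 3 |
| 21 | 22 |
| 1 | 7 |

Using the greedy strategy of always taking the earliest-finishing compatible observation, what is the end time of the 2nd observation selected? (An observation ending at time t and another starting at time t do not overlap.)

13

By end time: (1,3), (0,4), (1,7), (10,13), (14,15), (21,22), (19,24).
Pick (1,3); next start ≥ 3 → (10,13); next start ≥ 13 → (14,15); next start ≥ 15 → (21,22).
Selected: (1,3) (10,13) (14,15) (21,22)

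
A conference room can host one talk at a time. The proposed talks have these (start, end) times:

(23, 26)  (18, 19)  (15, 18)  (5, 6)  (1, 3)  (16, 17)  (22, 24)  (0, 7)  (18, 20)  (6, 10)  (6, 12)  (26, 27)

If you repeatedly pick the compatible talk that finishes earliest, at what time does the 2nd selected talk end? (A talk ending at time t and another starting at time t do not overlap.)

6

Order by finish time; keep every interval that doesn't clash with the previous kept one.
Sorted by end: (1,3)  (5,6)  (0,7)  (6,10)  (6,12)  (16,17)  (15,18)  (18,19)  (18,20)  (22,24)  (23,26)  (26,27)
take (1,3); take (5,6); take (6,10); take (16,17); take (18,19); take (22,24); take (26,27).
Selected: (1,3) (5,6) (6,10) (16,17) (18,19) (22,24) (26,27)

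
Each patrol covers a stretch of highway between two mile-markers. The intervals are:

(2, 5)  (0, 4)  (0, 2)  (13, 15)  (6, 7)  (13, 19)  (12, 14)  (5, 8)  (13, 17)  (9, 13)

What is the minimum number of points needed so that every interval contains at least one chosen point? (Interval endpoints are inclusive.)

Process intervals by earliest right end; each time one isn't hit yet, stab at its right endpoint.
Sorted: [0,2] [0,4] [2,5] [6,7] [5,8] [9,13] [12,14] [13,15] [13,17] [13,19]
{[0,2],[0,4],[2,5]} hit by 2; {[6,7],[5,8]} hit by 7; {[9,13],[12,14],[13,15],[13,17],[13,19]} hit by 13.
Points: 2, 7, 13 (3 total).

3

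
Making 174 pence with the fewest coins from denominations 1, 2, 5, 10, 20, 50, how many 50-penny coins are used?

174 = 3×50 + 1×20 + 2×2
Count of 50: 3

3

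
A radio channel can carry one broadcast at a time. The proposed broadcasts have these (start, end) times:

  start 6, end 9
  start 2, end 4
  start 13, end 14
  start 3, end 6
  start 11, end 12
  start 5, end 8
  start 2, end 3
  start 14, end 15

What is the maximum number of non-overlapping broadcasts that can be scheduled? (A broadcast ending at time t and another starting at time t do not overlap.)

6

Sort by end time and greedily take each interval whose start is ≥ the last chosen end.
Sorted by end: (2,3)  (2,4)  (3,6)  (5,8)  (6,9)  (11,12)  (13,14)  (14,15)
take (2,3); skip (2,4); take (3,6); take (6,9); take (11,12); take (13,14); take (14,15).
Selected 6 broadcasts.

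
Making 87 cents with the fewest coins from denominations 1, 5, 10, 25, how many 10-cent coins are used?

1

Use the largest denomination that fits, subtract, and repeat.
87 − 3×25→12 − 1×10→2 − 2×1→0
Count of 10: 1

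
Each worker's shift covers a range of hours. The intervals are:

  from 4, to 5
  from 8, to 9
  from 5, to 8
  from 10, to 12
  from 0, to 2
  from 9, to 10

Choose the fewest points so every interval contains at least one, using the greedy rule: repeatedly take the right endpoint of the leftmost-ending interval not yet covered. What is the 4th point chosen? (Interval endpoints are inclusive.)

12

By right end: [0,2]  [4,5]  [5,8]  [8,9]  [9,10]  [10,12]
[0,2] uncovered → point at 2; [4,5] uncovered → point at 5; [8,9] uncovered → point at 9; [10,12] uncovered → point at 12.
Points: 2, 5, 9, 12 (4 total).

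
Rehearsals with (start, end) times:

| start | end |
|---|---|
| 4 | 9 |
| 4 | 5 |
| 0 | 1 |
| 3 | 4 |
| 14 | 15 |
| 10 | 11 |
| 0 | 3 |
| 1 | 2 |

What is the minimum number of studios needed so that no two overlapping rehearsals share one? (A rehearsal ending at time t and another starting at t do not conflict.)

2

starts: [0, 0, 1, 3, 4, 4, 10, 14]
ends:   [1, 2, 3, 4, 5, 9, 11, 15]
s0→1 s0→2  — peak 2.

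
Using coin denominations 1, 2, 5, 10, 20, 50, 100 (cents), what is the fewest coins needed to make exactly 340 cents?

340 = 3×100 + 2×20
Total coins = 3 + 2 = 5

5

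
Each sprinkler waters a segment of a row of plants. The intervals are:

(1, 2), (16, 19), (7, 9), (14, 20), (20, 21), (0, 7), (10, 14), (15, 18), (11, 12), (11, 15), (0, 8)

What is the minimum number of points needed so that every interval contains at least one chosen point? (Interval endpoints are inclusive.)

Sort by right endpoint; whenever an interval is uncovered, place a point at its right end.
Sorted: [1,2] [0,7] [0,8] [7,9] [11,12] [10,14] [11,15] [15,18] [16,19] [14,20] [20,21]
{[1,2],[0,7],[0,8]} hit by 2; {[7,9]} hit by 9; {[11,12],[10,14],[11,15]} hit by 12; {[15,18],[16,19],[14,20]} hit by 18; {[20,21]} hit by 21.
Points: 2, 9, 12, 18, 21 (5 total).

5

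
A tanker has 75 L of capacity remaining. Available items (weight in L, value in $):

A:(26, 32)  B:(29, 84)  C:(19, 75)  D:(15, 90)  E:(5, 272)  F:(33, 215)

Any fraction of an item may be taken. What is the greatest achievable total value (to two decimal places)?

Ratios (sorted): E 54.40, F 6.52, D 6.00, C 3.95, B 2.90, A 1.23
take E (5 @ 272); take F (33 @ 215); take D (15 @ 90); take C (19 @ 75); take 3/29 of B → 8.69. Capacity used 75/75.
Total value = 660.69

660.69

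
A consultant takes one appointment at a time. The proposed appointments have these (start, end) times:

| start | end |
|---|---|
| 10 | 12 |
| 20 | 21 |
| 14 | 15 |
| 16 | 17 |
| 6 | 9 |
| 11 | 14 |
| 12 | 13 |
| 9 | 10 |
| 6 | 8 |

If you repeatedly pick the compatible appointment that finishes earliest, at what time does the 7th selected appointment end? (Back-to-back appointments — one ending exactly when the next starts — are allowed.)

21

By end time: (6,8), (6,9), (9,10), (10,12), (12,13), (11,14), (14,15), (16,17), (20,21).
Pick (6,8); next start ≥ 8 → (9,10); next start ≥ 10 → (10,12); next start ≥ 12 → (12,13); next start ≥ 13 → (14,15); next start ≥ 15 → (16,17); next start ≥ 17 → (20,21).
Selected: (6,8) (9,10) (10,12) (12,13) (14,15) (16,17) (20,21)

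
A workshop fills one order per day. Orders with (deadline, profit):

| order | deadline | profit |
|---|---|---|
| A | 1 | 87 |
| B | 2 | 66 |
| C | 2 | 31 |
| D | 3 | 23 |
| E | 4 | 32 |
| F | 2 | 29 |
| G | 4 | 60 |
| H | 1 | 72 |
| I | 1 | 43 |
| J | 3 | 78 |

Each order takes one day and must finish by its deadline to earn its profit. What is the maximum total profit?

Sort by profit descending; place each in the latest free slot ≤ its deadline.
Profit order: A=87 J=78 H=72 B=66 G=60 I=43 E=32 C=31 F=29 D=23
Assign: A→slot 1, J→slot 3, H skipped, B→slot 2, G→slot 4, I skipped, E skipped, C skipped, F skipped, D skipped.
Slots: [1:A] [2:B] [3:J] [4:G]
Profit = 87 + 66 + 78 + 60 = 291

291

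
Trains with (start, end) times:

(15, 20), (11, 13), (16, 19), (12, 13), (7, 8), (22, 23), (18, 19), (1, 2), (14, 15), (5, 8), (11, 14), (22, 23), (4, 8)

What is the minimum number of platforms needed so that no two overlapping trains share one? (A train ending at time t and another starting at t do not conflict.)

3

Events (time:±→running): 1:+→1 2:-→0 4:+→1 5:+→2 7:+→3 … peak 3.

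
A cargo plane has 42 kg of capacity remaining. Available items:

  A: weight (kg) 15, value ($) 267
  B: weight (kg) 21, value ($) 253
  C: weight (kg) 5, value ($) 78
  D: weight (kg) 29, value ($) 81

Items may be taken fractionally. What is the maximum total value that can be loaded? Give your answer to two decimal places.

600.79

Order: A (267/15=17.80) > C (78/5=15.60) > B (253/21=12.05) > D (81/29=2.79)
Fill: take A (15 @ 267) → take C (5 @ 78) → take B (21 @ 253) → take 1/29 of D → 2.79; 42/42 used.
Total value = 600.79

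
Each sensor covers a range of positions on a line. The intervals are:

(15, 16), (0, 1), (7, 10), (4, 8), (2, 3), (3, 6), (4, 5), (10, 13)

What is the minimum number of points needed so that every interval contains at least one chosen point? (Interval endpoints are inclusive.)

Sorted: [0,1] [2,3] [4,5] [3,6] [4,8] [7,10] [10,13] [15,16]
{[0,1]} hit by 1; {[2,3]} hit by 3; {[4,5],[3,6],[4,8]} hit by 5; {[7,10],[10,13]} hit by 10; {[15,16]} hit by 16.
Points: 1, 3, 5, 10, 16 (5 total).

5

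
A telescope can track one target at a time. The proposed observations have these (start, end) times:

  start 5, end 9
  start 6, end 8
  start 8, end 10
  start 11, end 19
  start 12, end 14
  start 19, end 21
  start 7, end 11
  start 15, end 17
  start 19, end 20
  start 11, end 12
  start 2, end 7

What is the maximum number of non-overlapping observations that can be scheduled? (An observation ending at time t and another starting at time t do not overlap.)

Sort by end time and greedily take each interval whose start is ≥ the last chosen end.
By end time: (2,7), (6,8), (5,9), (8,10), (7,11), (11,12), (12,14), (15,17), (11,19), (19,20), (19,21).
Pick (2,7); next start ≥ 7 → (8,10); next start ≥ 10 → (11,12); next start ≥ 12 → (12,14); next start ≥ 14 → (15,17); next start ≥ 17 → (19,20).
Selected 6 observations.

6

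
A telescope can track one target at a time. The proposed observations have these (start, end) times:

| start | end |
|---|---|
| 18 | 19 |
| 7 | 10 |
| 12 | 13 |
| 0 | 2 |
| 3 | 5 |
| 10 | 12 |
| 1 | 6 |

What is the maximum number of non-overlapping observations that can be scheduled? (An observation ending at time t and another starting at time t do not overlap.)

By end time: (0,2), (3,5), (1,6), (7,10), (10,12), (12,13), (18,19).
Pick (0,2); next start ≥ 2 → (3,5); next start ≥ 5 → (7,10); next start ≥ 10 → (10,12); next start ≥ 12 → (12,13); next start ≥ 13 → (18,19).
Selected 6 observations.

6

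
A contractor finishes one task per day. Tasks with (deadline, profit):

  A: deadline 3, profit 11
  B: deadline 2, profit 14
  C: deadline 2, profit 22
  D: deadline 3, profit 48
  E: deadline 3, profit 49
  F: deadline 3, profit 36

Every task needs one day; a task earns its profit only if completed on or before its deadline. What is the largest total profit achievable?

Profit order: E=49 D=48 F=36 C=22 B=14 A=11
Assign: E→slot 3, D→slot 2, F→slot 1, C skipped, B skipped, A skipped.
Slots: [1:F] [2:D] [3:E]
Profit = 36 + 48 + 49 = 133

133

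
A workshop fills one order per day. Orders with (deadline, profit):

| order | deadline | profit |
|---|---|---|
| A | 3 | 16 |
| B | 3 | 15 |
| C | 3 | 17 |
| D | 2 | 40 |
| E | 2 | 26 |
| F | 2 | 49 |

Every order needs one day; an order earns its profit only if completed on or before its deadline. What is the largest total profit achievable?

106

Profit order: F=49 D=40 E=26 C=17 A=16 B=15
Assign: F→slot 2, D→slot 1, E skipped, C→slot 3, A skipped, B skipped.
Slots: [1:D] [2:F] [3:C]
Profit = 40 + 49 + 17 = 106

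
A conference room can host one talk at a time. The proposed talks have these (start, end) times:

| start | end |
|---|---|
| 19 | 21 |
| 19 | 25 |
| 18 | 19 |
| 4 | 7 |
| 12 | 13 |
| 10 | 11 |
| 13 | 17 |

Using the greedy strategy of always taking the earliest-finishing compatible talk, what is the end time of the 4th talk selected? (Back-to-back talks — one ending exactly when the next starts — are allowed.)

Greedy by earliest finish: after sorting by end time, pick each interval compatible with the last pick.
By end time: (4,7), (10,11), (12,13), (13,17), (18,19), (19,21), (19,25).
Pick (4,7); next start ≥ 7 → (10,11); next start ≥ 11 → (12,13); next start ≥ 13 → (13,17); next start ≥ 17 → (18,19); next start ≥ 19 → (19,21).
Selected: (4,7) (10,11) (12,13) (13,17) (18,19) (19,21)

17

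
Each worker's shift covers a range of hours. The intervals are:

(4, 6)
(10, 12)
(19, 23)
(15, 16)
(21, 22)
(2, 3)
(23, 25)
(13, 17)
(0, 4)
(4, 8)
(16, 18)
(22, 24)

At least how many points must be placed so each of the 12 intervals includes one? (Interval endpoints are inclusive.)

6

Sort by right endpoint; whenever an interval is uncovered, place a point at its right end.
Sorted: [2,3] [0,4] [4,6] [4,8] [10,12] [15,16] [13,17] [16,18] [21,22] [19,23] [22,24] [23,25]
{[2,3],[0,4]} hit by 3; {[4,6],[4,8]} hit by 6; {[10,12]} hit by 12; {[15,16],[13,17],[16,18]} hit by 16; {[21,22],[19,23],[22,24]} hit by 22; {[23,25]} hit by 25.
Points: 3, 6, 12, 16, 22, 25 (6 total).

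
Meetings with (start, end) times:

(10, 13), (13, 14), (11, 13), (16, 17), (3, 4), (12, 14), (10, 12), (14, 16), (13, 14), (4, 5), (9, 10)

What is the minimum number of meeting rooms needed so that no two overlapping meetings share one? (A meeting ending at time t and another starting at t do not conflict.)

3

Count concurrent intervals with a sweep; the peak is the room count.
Events (time:±→running): 3:+→1 4:-→0 4:+→1 5:-→0 9:+→1 10:-→0 10:+→1 10:+→2 11:+→3 … peak 3.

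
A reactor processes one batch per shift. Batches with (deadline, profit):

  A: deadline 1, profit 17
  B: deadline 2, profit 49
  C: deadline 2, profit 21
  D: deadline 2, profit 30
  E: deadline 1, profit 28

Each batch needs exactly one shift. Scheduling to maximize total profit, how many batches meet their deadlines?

2

Sort by profit descending; place each in the latest free slot ≤ its deadline.
Profit order: B=49 D=30 E=28 C=21 A=17
Assign: B→slot 2, D→slot 1, E skipped, C skipped, A skipped.
Slots: [1:D] [2:B]
2 of 5 scheduled.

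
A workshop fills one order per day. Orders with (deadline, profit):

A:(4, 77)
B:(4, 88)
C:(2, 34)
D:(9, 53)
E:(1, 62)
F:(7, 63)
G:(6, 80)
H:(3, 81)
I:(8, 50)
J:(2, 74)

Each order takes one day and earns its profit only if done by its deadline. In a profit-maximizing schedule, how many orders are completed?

8

Take jobs in profit order; each goes to the latest open slot no later than its deadline.
By profit: B(d4,88), H(d3,81), G(d6,80), A(d4,77), J(d2,74), F(d7,63), E(d1,62), D(d9,53), I(d8,50), C(d2,34)
B→slot 4; H→slot 3; G→slot 6; A→slot 2; J→slot 1; F→slot 7; E skipped; D→slot 9; I→slot 8; C skipped.
8 of 10 scheduled.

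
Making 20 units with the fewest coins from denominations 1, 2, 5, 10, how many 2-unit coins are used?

0

Use the largest denomination that fits, subtract, and repeat.
20 = 2×10
Count of 2: 0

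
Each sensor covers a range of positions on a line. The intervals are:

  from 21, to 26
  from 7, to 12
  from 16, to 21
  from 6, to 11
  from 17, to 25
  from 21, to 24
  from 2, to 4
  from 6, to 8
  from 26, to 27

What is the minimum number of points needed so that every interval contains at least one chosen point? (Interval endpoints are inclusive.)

4

Process intervals by earliest right end; each time one isn't hit yet, stab at its right endpoint.
By right end: [2,4]  [6,8]  [6,11]  [7,12]  [16,21]  [21,24]  [17,25]  [21,26]  [26,27]
[2,4] uncovered → point at 4; [6,8] uncovered → point at 8; [16,21] uncovered → point at 21; [26,27] uncovered → point at 27.
Points: 4, 8, 21, 27 (4 total).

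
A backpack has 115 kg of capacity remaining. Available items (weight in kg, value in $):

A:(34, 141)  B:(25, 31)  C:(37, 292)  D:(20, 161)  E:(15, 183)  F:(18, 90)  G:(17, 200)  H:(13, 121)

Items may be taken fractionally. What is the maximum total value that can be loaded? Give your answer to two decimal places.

1022.00

Order: E (183/15=12.20) > G (200/17=11.76) > H (121/13=9.31) > D (161/20=8.05) > C (292/37=7.89) > F (90/18=5.00) > A (141/34=4.15) > B (31/25=1.24)
Fill: take E (15 @ 183) → take G (17 @ 200) → take H (13 @ 121) → take D (20 @ 161) → take C (37 @ 292) → take 13/18 of F → 65.00; 115/115 used.
Total value = 1022.00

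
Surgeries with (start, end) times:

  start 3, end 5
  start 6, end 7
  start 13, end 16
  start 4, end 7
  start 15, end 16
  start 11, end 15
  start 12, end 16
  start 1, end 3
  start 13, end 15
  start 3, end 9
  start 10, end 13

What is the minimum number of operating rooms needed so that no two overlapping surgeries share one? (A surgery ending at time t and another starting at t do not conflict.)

4

Count concurrent intervals with a sweep; the peak is the room count.
starts: [1, 3, 3, 4, 6, 10, 11, 12, 13, 13, 15]
ends:   [3, 5, 7, 7, 9, 13, 15, 15, 16, 16, 16]
s1→1 e3→0 s3→1 s3→2 s4→3 e5→2 s6→3 e7→2 e7→1 e9→0 s10→1 s11→2 s12→3 e13→2 s13→3 s13→4  — peak 4.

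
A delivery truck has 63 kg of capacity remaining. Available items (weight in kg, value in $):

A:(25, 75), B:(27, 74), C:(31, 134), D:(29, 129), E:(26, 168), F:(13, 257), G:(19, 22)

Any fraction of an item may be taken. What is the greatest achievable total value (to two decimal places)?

531.76

Order: F (257/13=19.77) > E (168/26=6.46) > D (129/29=4.45) > C (134/31=4.32) > A (75/25=3.00) > B (74/27=2.74) > G (22/19=1.16)
Fill: take F (13 @ 257) → take E (26 @ 168) → take 24/29 of D → 106.76; 63/63 used.
Total value = 531.76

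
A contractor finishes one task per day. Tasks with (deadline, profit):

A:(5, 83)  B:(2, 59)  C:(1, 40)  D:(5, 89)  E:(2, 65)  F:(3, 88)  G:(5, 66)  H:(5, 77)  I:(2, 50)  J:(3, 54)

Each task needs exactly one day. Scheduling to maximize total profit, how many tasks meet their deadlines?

5

By profit: D(d5,89), F(d3,88), A(d5,83), H(d5,77), G(d5,66), E(d2,65), B(d2,59), J(d3,54), I(d2,50), C(d1,40)
D→slot 5; F→slot 3; A→slot 4; H→slot 2; G→slot 1; E skipped; B skipped; J skipped; I skipped; C skipped.
5 of 10 scheduled.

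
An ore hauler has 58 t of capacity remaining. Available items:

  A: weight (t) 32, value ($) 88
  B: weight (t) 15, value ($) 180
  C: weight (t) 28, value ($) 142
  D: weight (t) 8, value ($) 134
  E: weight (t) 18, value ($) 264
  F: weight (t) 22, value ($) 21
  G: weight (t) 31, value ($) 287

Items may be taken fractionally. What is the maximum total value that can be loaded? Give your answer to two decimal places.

735.39

Ratios (sorted): D 16.75, E 14.67, B 12.00, G 9.26, C 5.07, A 2.75, F 0.95
take D (8 @ 134); take E (18 @ 264); take B (15 @ 180); take 17/31 of G → 157.39. Capacity used 58/58.
Total value = 735.39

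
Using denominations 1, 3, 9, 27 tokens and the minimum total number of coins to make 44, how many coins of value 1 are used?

2

Use the largest denomination that fits, subtract, and repeat.
44 = 1×27 + 1×9 + 2×3 + 2×1
Count of 1: 2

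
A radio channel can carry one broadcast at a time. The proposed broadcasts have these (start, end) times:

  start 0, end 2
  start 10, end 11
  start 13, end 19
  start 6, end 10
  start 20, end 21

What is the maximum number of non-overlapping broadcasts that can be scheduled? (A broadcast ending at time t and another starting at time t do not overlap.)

5

Greedy by earliest finish: after sorting by end time, pick each interval compatible with the last pick.
By end time: (0,2), (6,10), (10,11), (13,19), (20,21).
Pick (0,2); next start ≥ 2 → (6,10); next start ≥ 10 → (10,11); next start ≥ 11 → (13,19); next start ≥ 19 → (20,21).
Selected 5 broadcasts.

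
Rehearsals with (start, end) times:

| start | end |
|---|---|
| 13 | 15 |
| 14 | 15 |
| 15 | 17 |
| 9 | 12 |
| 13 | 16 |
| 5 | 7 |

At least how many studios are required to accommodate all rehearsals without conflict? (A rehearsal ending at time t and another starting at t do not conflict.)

3

starts: [5, 9, 13, 13, 14, 15]
ends:   [7, 12, 15, 15, 16, 17]
s5→1 e7→0 s9→1 e12→0 s13→1 s13→2 s14→3  — peak 3.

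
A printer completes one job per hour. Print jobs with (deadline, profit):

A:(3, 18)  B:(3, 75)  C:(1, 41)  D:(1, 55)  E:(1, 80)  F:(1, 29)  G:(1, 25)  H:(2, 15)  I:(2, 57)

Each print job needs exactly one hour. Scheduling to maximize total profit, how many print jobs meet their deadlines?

3

Take jobs in profit order; each goes to the latest open slot no later than its deadline.
Profit order: E=80 B=75 I=57 D=55 C=41 F=29 G=25 A=18 H=15
Assign: E→slot 1, B→slot 3, I→slot 2, D skipped, C skipped, F skipped, G skipped, A skipped, H skipped.
Slots: [1:E] [2:I] [3:B]
3 of 9 scheduled.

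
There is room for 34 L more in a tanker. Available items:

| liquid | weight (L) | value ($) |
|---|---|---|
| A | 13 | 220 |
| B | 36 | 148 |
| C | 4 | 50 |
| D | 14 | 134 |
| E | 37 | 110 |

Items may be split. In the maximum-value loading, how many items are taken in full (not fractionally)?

Order: A (220/13=16.92) > C (50/4=12.50) > D (134/14=9.57) > B (148/36=4.11) > E (110/37=2.97)
Fill: take A (13 @ 220) → take C (4 @ 50) → take D (14 @ 134) → take 3/36 of B → 12.33; 34/34 used.
3 item(s) taken whole; one partial (take 3/36 of B).

3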